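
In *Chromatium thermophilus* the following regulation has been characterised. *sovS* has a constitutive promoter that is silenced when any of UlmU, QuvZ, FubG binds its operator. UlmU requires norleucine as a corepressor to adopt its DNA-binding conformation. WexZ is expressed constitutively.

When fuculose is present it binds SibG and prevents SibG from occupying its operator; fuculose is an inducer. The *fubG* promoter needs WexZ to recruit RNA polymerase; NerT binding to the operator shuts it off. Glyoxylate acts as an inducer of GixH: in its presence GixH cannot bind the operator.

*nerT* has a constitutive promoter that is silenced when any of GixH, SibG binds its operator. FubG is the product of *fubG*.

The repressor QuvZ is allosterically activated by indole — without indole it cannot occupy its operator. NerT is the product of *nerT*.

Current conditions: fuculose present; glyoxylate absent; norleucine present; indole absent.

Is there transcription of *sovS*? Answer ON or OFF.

Norleucine is present, so UlmU is active.
Indole is absent, so QuvZ is inactive.
Glyoxylate is absent, so GixH is active.
Fuculose is present, so SibG is inactive.
With repressor GixH bound, *nerT* is not transcribed.
So NerT is not produced.
WexZ is produced constitutively and is active.
No repressor is bound and WexZ is active, so *fubG* is transcribed.
So FubG is produced and active.
With repressor UlmU bound, *sovS* is not transcribed.

OFF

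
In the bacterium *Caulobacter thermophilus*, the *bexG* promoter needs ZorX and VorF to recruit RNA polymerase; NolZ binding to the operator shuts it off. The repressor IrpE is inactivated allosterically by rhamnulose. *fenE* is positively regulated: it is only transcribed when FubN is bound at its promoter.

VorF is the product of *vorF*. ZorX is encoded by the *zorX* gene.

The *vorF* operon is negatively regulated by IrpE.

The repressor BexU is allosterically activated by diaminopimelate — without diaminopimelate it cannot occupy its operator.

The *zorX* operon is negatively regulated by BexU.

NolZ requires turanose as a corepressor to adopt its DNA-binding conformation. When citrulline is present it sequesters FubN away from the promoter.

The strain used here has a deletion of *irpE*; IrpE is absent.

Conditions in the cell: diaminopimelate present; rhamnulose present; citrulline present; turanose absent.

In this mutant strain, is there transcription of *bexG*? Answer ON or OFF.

OFF

Diaminopimelate is present, so BexU is active.
With repressor BexU bound, *zorX* is not transcribed.
So ZorX is not produced.
IrpE is non-functional in this strain, so it has no effect.
With no repressor bound, *vorF* is transcribed.
So VorF is produced and active.
Turanose is absent, so NolZ is inactive.
Required activator ZorX is absent, so *bexG* is not transcribed.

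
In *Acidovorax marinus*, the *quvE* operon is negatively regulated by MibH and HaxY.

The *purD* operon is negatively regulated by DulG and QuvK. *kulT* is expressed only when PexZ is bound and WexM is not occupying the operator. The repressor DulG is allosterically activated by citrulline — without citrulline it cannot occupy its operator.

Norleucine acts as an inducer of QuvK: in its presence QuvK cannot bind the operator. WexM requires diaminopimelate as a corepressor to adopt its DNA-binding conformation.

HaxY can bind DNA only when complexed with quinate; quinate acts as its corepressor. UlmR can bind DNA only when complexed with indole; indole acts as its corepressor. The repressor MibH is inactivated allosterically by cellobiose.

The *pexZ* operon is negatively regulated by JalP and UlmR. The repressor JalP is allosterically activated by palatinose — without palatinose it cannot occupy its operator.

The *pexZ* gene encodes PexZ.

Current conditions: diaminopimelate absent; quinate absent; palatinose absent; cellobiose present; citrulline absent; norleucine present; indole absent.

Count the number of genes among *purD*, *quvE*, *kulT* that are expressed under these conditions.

3

Citrulline is absent, so DulG is inactive.
Norleucine is present, so QuvK is inactive.
With no repressor bound, *purD* is transcribed.
→ *purD* is ON.
Cellobiose is present, so MibH is inactive.
Quinate is absent, so HaxY is inactive.
With no repressor bound, *quvE* is transcribed.
→ *quvE* is ON.
Diaminopimelate is absent, so WexM is inactive.
Palatinose is absent, so JalP is inactive.
Indole is absent, so UlmR is inactive.
With no repressor bound, *pexZ* is transcribed.
So PexZ is produced and active.
No repressor is bound and PexZ is active, so *kulT* is transcribed.
→ *kulT* is ON.
3 of the 3 genes are transcribed.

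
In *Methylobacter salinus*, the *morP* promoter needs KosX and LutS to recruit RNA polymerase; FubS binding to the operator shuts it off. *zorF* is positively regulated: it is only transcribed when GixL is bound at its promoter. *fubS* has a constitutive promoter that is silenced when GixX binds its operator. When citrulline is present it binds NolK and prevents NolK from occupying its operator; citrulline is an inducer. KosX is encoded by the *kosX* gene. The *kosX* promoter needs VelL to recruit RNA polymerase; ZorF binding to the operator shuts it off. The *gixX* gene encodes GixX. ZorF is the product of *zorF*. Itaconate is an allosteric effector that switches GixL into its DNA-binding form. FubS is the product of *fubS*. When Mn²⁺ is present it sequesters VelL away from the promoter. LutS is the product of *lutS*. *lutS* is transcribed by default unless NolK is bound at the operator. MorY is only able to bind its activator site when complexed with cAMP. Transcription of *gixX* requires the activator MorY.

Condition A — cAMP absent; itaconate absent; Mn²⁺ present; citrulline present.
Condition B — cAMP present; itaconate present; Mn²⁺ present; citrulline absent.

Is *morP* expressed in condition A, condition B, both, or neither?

neither

Condition A:
cAMP is absent, so MorY is inactive.
Required activator MorY is absent, so *gixX* is not transcribed.
So GixX is not produced.
With no repressor bound, *fubS* is transcribed.
So FubS is produced and active.
Itaconate is absent, so GixL is inactive.
Required activator GixL is absent, so *zorF* is not transcribed.
So ZorF is not produced.
Mn²⁺ is present, so VelL is inactive.
Required activator VelL is absent, so *kosX* is not transcribed.
So KosX is not produced.
Citrulline is present, so NolK is inactive.
With no repressor bound, *lutS* is transcribed.
So LutS is produced and active.
With repressor FubS bound, *morP* is not transcribed.
→ *morP* is OFF in A.
Condition B:
cAMP is present, so MorY is active.
No repressor is bound and MorY is active, so *gixX* is transcribed.
So GixX is produced and active.
With repressor GixX bound, *fubS* is not transcribed.
So FubS is not produced.
Itaconate is present, so GixL is active.
No repressor is bound and GixL is active, so *zorF* is transcribed.
So ZorF is produced and active.
Mn²⁺ is present, so VelL is inactive.
With repressor ZorF bound, *kosX* is not transcribed.
So KosX is not produced.
Citrulline is absent, so NolK is active.
With repressor NolK bound, *lutS* is not transcribed.
So LutS is not produced.
Required activator KosX is absent, so *morP* is not transcribed.
→ *morP* is OFF in B.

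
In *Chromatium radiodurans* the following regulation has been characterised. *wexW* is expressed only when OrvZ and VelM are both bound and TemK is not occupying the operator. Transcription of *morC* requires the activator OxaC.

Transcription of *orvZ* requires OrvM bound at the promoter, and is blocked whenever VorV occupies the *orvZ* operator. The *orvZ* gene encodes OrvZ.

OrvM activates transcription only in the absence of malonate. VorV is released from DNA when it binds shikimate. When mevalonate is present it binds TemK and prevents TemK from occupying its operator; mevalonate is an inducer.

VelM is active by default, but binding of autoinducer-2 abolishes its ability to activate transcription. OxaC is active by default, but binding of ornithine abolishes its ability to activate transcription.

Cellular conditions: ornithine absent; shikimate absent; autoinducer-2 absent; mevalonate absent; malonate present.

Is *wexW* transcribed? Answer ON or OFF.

OFF

Mevalonate is absent, so TemK is active.
Shikimate is absent, so VorV is active.
Malonate is present, so OrvM is inactive.
With repressor VorV bound, *orvZ* is not transcribed.
So OrvZ is not produced.
Autoinducer-2 is absent, so VelM is active.
With repressor TemK bound, *wexW* is not transcribed.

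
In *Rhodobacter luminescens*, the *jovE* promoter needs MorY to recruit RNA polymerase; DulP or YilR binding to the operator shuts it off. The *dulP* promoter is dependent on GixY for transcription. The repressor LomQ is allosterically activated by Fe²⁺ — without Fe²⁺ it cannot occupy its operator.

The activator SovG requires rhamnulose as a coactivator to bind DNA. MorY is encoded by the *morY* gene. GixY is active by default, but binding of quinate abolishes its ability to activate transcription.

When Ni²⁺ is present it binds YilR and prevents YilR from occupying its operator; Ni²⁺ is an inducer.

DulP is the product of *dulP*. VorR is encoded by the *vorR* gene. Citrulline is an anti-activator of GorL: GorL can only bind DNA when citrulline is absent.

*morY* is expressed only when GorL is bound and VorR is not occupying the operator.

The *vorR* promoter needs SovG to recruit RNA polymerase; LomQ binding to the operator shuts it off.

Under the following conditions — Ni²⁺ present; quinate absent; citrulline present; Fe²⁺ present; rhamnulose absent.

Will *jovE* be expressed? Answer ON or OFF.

OFF

Quinate is absent, so GixY is active.
No repressor is bound and GixY is active, so *dulP* is transcribed.
So DulP is produced and active.
Ni²⁺ is present, so YilR is inactive.
Citrulline is present, so GorL is inactive.
Rhamnulose is absent, so SovG is inactive.
Fe²⁺ is present, so LomQ is active.
With repressor LomQ bound, *vorR* is not transcribed.
So VorR is not produced.
Required activator GorL is absent, so *morY* is not transcribed.
So MorY is not produced.
With repressor DulP bound, *jovE* is not transcribed.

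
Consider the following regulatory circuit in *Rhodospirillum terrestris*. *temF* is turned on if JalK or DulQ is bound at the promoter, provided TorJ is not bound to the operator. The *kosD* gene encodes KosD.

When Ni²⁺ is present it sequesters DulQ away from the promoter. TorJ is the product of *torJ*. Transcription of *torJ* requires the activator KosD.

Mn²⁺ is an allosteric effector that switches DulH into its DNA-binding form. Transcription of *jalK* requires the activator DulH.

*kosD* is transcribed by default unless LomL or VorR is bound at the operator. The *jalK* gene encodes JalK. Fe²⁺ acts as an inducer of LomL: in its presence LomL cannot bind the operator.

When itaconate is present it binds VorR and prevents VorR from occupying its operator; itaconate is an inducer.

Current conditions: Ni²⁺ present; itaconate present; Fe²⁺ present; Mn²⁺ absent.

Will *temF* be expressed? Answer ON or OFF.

OFF

Fe²⁺ is present, so LomL is inactive.
Itaconate is present, so VorR is inactive.
With no repressor bound, *kosD* is transcribed.
So KosD is produced and active.
No repressor is bound and KosD is active, so *torJ* is transcribed.
So TorJ is produced and active.
Mn²⁺ is absent, so DulH is inactive.
Required activator DulH is absent, so *jalK* is not transcribed.
So JalK is not produced.
Ni²⁺ is present, so DulQ is inactive.
With repressor TorJ bound, *temF* is not transcribed.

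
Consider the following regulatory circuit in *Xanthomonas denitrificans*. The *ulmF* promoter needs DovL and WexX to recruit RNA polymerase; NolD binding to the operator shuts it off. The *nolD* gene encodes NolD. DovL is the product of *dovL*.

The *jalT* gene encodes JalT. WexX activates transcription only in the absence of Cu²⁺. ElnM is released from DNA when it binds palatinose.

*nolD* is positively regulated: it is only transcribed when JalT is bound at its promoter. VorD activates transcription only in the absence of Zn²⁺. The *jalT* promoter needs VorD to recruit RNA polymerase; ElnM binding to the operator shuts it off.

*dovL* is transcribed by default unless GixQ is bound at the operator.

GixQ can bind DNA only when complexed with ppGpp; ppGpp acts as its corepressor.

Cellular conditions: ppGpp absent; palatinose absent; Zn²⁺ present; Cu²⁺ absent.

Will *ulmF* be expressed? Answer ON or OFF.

ON

Zn²⁺ is present, so VorD is inactive.
Palatinose is absent, so ElnM is active.
With repressor ElnM bound, *jalT* is not transcribed.
So JalT is not produced.
Required activator JalT is absent, so *nolD* is not transcribed.
So NolD is not produced.
ppGpp is absent, so GixQ is inactive.
With no repressor bound, *dovL* is transcribed.
So DovL is produced and active.
Cu²⁺ is absent, so WexX is active.
No repressor is bound and DovL and WexX are active, so *ulmF* is transcribed.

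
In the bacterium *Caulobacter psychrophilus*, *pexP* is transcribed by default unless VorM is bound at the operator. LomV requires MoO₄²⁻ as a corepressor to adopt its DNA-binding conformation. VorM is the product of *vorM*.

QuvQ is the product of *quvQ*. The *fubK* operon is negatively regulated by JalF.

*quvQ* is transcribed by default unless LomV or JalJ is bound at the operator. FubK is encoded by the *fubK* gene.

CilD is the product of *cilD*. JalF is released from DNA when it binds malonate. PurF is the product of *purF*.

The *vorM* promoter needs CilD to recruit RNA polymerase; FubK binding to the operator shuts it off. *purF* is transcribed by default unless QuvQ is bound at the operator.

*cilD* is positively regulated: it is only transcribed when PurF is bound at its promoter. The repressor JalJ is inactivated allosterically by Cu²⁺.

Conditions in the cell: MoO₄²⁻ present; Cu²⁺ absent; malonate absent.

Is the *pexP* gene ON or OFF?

OFF

MoO₄²⁻ is present, so LomV is active.
Cu²⁺ is absent, so JalJ is active.
With repressor LomV bound, *quvQ* is not transcribed.
So QuvQ is not produced.
With no repressor bound, *purF* is transcribed.
So PurF is produced and active.
No repressor is bound and PurF is active, so *cilD* is transcribed.
So CilD is produced and active.
Malonate is absent, so JalF is active.
With repressor JalF bound, *fubK* is not transcribed.
So FubK is not produced.
No repressor is bound and CilD is active, so *vorM* is transcribed.
So VorM is produced and active.
With repressor VorM bound, *pexP* is not transcribed.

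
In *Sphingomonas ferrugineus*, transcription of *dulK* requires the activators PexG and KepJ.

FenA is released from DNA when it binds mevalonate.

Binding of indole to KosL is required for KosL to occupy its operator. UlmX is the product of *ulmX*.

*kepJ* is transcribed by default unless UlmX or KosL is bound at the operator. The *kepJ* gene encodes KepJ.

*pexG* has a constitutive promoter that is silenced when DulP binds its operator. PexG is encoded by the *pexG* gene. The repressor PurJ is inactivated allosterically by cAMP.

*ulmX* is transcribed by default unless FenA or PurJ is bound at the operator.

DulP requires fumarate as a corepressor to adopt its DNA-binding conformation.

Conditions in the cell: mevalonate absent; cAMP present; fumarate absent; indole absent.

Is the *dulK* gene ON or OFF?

ON

Fumarate is absent, so DulP is inactive.
With no repressor bound, *pexG* is transcribed.
So PexG is produced and active.
Mevalonate is absent, so FenA is active.
cAMP is present, so PurJ is inactive.
With repressor FenA bound, *ulmX* is not transcribed.
So UlmX is not produced.
Indole is absent, so KosL is inactive.
With no repressor bound, *kepJ* is transcribed.
So KepJ is produced and active.
No repressor is bound and PexG and KepJ are active, so *dulK* is transcribed.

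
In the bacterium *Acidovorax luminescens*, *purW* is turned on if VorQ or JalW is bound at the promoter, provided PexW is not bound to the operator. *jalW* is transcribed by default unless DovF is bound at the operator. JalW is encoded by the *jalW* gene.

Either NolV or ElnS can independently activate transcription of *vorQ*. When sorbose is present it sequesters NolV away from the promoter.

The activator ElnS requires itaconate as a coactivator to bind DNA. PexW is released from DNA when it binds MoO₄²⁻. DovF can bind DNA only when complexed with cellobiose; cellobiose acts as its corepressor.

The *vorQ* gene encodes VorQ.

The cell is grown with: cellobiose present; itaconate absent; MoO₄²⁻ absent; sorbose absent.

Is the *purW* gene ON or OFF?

OFF

Sorbose is absent, so NolV is active.
Itaconate is absent, so ElnS is inactive.
Activator NolV is present, so *vorQ* is transcribed.
So VorQ is produced and active.
MoO₄²⁻ is absent, so PexW is active.
Cellobiose is present, so DovF is active.
With repressor DovF bound, *jalW* is not transcribed.
So JalW is not produced.
With repressor PexW bound, *purW* is not transcribed.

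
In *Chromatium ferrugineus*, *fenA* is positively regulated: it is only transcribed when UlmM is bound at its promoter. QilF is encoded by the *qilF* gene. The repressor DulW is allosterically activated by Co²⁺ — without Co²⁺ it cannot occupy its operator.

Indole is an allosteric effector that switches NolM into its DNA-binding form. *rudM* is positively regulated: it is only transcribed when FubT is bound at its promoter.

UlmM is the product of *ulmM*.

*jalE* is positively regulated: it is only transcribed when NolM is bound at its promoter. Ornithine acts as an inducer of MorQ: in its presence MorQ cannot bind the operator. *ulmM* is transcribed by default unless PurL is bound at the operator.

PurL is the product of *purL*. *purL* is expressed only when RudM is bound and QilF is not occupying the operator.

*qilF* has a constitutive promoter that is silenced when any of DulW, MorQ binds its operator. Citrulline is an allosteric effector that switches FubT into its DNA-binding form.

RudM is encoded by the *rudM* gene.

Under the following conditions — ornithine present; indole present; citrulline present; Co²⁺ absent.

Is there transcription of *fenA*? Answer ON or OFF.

ON

Citrulline is present, so FubT is active.
No repressor is bound and FubT is active, so *rudM* is transcribed.
So RudM is produced and active.
Co²⁺ is absent, so DulW is inactive.
Ornithine is present, so MorQ is inactive.
With no repressor bound, *qilF* is transcribed.
So QilF is produced and active.
With repressor QilF bound, *purL* is not transcribed.
So PurL is not produced.
With no repressor bound, *ulmM* is transcribed.
So UlmM is produced and active.
No repressor is bound and UlmM is active, so *fenA* is transcribed.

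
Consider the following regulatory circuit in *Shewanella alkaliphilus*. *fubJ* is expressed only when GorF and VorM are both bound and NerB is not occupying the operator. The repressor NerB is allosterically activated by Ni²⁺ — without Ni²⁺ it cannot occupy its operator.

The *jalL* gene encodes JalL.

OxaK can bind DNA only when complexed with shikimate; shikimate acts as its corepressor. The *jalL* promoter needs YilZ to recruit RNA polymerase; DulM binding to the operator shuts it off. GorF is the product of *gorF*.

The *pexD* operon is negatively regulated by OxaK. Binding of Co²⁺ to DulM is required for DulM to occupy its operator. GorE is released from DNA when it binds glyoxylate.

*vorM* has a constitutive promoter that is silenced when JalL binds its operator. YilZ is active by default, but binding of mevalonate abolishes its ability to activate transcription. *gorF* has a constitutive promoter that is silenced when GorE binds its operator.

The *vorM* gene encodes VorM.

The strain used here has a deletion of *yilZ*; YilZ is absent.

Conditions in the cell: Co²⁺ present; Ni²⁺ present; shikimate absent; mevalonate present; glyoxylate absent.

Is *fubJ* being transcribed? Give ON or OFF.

Glyoxylate is absent, so GorE is active.
With repressor GorE bound, *gorF* is not transcribed.
So GorF is not produced.
YilZ is non-functional in this strain, so it has no effect.
Co²⁺ is present, so DulM is active.
With repressor DulM bound, *jalL* is not transcribed.
So JalL is not produced.
With no repressor bound, *vorM* is transcribed.
So VorM is produced and active.
Ni²⁺ is present, so NerB is active.
With repressor NerB bound, *fubJ* is not transcribed.

OFF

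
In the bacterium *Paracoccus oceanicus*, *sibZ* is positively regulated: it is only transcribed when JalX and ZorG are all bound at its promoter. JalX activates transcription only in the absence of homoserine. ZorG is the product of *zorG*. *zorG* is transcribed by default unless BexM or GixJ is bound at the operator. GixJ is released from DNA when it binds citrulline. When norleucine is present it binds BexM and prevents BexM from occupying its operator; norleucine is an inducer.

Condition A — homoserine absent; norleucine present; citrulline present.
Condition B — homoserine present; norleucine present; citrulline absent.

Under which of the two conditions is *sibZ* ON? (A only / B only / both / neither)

Condition A:
Homoserine is absent, so JalX is active.
Norleucine is present, so BexM is inactive.
Citrulline is present, so GixJ is inactive.
With no repressor bound, *zorG* is transcribed.
So ZorG is produced and active.
No repressor is bound and JalX and ZorG are active, so *sibZ* is transcribed.
→ *sibZ* is ON in A.
Condition B:
Homoserine is present, so JalX is inactive.
Norleucine is present, so BexM is inactive.
Citrulline is absent, so GixJ is active.
With repressor GixJ bound, *zorG* is not transcribed.
So ZorG is not produced.
Required activator JalX is absent, so *sibZ* is not transcribed.
→ *sibZ* is OFF in B.

A only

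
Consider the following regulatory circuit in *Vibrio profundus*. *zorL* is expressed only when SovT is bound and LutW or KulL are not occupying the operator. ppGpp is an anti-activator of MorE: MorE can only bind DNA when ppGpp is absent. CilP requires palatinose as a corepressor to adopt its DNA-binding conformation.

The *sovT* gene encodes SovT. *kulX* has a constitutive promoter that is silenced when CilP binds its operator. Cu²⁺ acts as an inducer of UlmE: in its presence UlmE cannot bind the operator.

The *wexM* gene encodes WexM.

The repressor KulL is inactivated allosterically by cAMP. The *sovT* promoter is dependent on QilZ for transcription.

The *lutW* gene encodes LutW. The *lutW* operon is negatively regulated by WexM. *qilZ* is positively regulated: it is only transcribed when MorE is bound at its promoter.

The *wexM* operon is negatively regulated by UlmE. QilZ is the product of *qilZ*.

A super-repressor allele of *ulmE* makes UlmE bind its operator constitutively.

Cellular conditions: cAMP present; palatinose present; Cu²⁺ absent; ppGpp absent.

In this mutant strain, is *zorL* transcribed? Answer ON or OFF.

OFF

UlmE is constitutively active in this strain.
With repressor UlmE bound, *wexM* is not transcribed.
So WexM is not produced.
With no repressor bound, *lutW* is transcribed.
So LutW is produced and active.
cAMP is present, so KulL is inactive.
ppGpp is absent, so MorE is active.
No repressor is bound and MorE is active, so *qilZ* is transcribed.
So QilZ is produced and active.
No repressor is bound and QilZ is active, so *sovT* is transcribed.
So SovT is produced and active.
With repressor LutW bound, *zorL* is not transcribed.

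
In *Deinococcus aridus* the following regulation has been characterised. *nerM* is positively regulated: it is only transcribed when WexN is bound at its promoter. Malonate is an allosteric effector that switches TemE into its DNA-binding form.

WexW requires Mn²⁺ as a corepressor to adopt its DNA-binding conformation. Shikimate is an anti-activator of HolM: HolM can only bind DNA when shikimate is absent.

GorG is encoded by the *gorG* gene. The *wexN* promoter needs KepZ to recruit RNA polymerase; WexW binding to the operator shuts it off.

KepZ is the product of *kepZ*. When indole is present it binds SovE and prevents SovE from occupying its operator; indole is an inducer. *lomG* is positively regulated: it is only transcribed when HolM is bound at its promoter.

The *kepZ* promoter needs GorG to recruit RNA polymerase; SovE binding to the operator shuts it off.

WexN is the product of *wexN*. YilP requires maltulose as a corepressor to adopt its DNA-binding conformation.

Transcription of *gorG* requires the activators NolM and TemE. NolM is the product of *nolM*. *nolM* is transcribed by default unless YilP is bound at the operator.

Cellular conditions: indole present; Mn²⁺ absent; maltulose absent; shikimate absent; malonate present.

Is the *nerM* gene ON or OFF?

ON

Maltulose is absent, so YilP is inactive.
With no repressor bound, *nolM* is transcribed.
So NolM is produced and active.
Malonate is present, so TemE is active.
No repressor is bound and NolM and TemE are active, so *gorG* is transcribed.
So GorG is produced and active.
Indole is present, so SovE is inactive.
No repressor is bound and GorG is active, so *kepZ* is transcribed.
So KepZ is produced and active.
Mn²⁺ is absent, so WexW is inactive.
No repressor is bound and KepZ is active, so *wexN* is transcribed.
So WexN is produced and active.
No repressor is bound and WexN is active, so *nerM* is transcribed.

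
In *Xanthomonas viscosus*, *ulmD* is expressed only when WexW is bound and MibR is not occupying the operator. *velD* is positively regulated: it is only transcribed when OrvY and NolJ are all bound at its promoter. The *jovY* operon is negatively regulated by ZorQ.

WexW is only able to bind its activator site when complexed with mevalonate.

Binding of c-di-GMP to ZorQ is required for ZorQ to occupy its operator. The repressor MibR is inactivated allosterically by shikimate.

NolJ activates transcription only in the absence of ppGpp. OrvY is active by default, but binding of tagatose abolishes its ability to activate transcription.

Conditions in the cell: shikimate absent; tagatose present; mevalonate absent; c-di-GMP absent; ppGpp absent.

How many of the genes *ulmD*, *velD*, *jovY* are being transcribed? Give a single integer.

1

Mevalonate is absent, so WexW is inactive.
Shikimate is absent, so MibR is active.
With repressor MibR bound, *ulmD* is not transcribed.
→ *ulmD* is OFF.
Tagatose is present, so OrvY is inactive.
ppGpp is absent, so NolJ is active.
Required activator OrvY is absent, so *velD* is not transcribed.
→ *velD* is OFF.
c-di-GMP is absent, so ZorQ is inactive.
With no repressor bound, *jovY* is transcribed.
→ *jovY* is ON.
1 of the 3 genes is transcribed.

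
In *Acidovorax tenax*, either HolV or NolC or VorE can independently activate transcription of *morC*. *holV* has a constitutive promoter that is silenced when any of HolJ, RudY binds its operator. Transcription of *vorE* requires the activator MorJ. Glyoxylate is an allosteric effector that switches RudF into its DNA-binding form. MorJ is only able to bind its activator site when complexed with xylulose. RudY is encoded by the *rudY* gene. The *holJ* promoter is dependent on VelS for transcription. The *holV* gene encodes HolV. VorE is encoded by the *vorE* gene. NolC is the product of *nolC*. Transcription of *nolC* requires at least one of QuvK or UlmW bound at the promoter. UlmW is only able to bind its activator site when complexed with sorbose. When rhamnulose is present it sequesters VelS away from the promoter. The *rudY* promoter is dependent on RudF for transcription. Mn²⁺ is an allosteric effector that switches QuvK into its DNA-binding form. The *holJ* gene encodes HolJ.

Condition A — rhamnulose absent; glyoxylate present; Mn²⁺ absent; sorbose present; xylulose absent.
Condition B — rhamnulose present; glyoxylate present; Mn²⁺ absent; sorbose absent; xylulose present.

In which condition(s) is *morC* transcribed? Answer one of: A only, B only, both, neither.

Condition A:
Rhamnulose is absent, so VelS is active.
No repressor is bound and VelS is active, so *holJ* is transcribed.
So HolJ is produced and active.
Glyoxylate is present, so RudF is active.
No repressor is bound and RudF is active, so *rudY* is transcribed.
So RudY is produced and active.
With repressor HolJ bound, *holV* is not transcribed.
So HolV is not produced.
Mn²⁺ is absent, so QuvK is inactive.
Sorbose is present, so UlmW is active.
Activator UlmW is present, so *nolC* is transcribed.
So NolC is produced and active.
Xylulose is absent, so MorJ is inactive.
Required activator MorJ is absent, so *vorE* is not transcribed.
So VorE is not produced.
Activator NolC is present, so *morC* is transcribed.
→ *morC* is ON in A.
Condition B:
Rhamnulose is present, so VelS is inactive.
Required activator VelS is absent, so *holJ* is not transcribed.
So HolJ is not produced.
Glyoxylate is present, so RudF is active.
No repressor is bound and RudF is active, so *rudY* is transcribed.
So RudY is produced and active.
With repressor RudY bound, *holV* is not transcribed.
So HolV is not produced.
Mn²⁺ is absent, so QuvK is inactive.
Sorbose is absent, so UlmW is inactive.
No activator is available at the *nolC* promoter, so *nolC* is not transcribed.
So NolC is not produced.
Xylulose is present, so MorJ is active.
No repressor is bound and MorJ is active, so *vorE* is transcribed.
So VorE is produced and active.
Activator VorE is present, so *morC* is transcribed.
→ *morC* is ON in B.

both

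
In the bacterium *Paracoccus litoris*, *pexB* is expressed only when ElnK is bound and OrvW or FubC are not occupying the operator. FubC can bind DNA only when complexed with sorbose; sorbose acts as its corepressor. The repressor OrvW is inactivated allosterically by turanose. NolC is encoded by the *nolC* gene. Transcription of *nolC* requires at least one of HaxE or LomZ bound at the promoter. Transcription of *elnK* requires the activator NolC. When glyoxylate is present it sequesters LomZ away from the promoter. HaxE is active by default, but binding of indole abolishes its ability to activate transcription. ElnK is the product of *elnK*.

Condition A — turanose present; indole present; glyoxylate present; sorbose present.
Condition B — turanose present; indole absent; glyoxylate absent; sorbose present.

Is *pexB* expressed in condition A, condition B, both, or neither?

Condition A:
Turanose is present, so OrvW is inactive.
Indole is present, so HaxE is inactive.
Glyoxylate is present, so LomZ is inactive.
No activator is available at the *nolC* promoter, so *nolC* is not transcribed.
So NolC is not produced.
Required activator NolC is absent, so *elnK* is not transcribed.
So ElnK is not produced.
Sorbose is present, so FubC is active.
With repressor FubC bound, *pexB* is not transcribed.
→ *pexB* is OFF in A.
Condition B:
Turanose is present, so OrvW is inactive.
Indole is absent, so HaxE is active.
Glyoxylate is absent, so LomZ is active.
Activator HaxE is present, so *nolC* is transcribed.
So NolC is produced and active.
No repressor is bound and NolC is active, so *elnK* is transcribed.
So ElnK is produced and active.
Sorbose is present, so FubC is active.
With repressor FubC bound, *pexB* is not transcribed.
→ *pexB* is OFF in B.

neither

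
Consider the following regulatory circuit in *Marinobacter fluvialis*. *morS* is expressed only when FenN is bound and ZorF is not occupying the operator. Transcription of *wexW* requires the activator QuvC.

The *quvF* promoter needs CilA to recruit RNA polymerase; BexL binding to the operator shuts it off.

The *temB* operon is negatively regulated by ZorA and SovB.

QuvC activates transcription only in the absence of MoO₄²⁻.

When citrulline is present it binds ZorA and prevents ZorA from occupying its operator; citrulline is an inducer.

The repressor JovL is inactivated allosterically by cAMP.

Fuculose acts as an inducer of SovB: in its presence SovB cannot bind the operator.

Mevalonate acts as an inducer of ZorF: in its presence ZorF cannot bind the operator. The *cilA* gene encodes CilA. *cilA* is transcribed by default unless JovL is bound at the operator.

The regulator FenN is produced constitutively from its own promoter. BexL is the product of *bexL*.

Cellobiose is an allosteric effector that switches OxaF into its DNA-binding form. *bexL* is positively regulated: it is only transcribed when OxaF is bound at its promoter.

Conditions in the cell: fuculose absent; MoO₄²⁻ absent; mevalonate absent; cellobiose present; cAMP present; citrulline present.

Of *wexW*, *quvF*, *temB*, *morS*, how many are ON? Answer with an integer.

MoO₄²⁻ is absent, so QuvC is active.
No repressor is bound and QuvC is active, so *wexW* is transcribed.
→ *wexW* is ON.
cAMP is present, so JovL is inactive.
With no repressor bound, *cilA* is transcribed.
So CilA is produced and active.
Cellobiose is present, so OxaF is active.
No repressor is bound and OxaF is active, so *bexL* is transcribed.
So BexL is produced and active.
With repressor BexL bound, *quvF* is not transcribed.
→ *quvF* is OFF.
Citrulline is present, so ZorA is inactive.
Fuculose is absent, so SovB is active.
With repressor SovB bound, *temB* is not transcribed.
→ *temB* is OFF.
FenN is produced constitutively and is active.
Mevalonate is absent, so ZorF is active.
With repressor ZorF bound, *morS* is not transcribed.
→ *morS* is OFF.
1 of the 4 genes is transcribed.

1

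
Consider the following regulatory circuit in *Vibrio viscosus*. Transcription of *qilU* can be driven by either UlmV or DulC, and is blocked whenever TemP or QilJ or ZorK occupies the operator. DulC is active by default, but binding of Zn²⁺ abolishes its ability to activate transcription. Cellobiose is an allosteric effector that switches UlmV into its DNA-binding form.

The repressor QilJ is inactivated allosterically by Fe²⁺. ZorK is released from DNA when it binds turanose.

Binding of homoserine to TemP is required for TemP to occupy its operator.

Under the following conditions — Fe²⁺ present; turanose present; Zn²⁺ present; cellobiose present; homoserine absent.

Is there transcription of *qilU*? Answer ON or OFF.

Homoserine is absent, so TemP is inactive.
Fe²⁺ is present, so QilJ is inactive.
Cellobiose is present, so UlmV is active.
Zn²⁺ is present, so DulC is inactive.
Turanose is present, so ZorK is inactive.
Activator UlmV is present, so *qilU* is transcribed.

ON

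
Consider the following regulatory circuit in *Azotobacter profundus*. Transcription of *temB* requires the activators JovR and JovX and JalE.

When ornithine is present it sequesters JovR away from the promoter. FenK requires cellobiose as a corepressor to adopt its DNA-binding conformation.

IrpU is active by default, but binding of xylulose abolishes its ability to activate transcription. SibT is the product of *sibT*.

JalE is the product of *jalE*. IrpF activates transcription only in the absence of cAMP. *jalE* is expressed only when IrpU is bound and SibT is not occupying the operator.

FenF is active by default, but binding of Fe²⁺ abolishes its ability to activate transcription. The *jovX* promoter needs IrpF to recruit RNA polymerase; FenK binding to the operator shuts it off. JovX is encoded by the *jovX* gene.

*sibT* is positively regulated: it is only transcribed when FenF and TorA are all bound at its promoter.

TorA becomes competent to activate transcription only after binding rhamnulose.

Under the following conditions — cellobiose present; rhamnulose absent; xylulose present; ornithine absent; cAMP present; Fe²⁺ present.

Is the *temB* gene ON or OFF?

OFF

Ornithine is absent, so JovR is active.
Cellobiose is present, so FenK is active.
cAMP is present, so IrpF is inactive.
With repressor FenK bound, *jovX* is not transcribed.
So JovX is not produced.
Xylulose is present, so IrpU is inactive.
Fe²⁺ is present, so FenF is inactive.
Rhamnulose is absent, so TorA is inactive.
Required activator FenF is absent, so *sibT* is not transcribed.
So SibT is not produced.
Required activator IrpU is absent, so *jalE* is not transcribed.
So JalE is not produced.
Required activator JovX is absent, so *temB* is not transcribed.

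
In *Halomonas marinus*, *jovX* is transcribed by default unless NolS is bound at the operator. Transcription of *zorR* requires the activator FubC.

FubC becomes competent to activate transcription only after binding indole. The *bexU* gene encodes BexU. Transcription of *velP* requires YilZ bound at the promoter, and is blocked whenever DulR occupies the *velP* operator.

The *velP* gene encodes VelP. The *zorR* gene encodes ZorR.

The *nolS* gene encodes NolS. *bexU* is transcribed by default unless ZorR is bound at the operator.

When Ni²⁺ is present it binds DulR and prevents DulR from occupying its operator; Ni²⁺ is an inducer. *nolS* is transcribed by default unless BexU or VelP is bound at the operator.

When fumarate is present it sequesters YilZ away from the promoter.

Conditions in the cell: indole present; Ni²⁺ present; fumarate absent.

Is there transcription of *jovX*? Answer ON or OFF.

Indole is present, so FubC is active.
No repressor is bound and FubC is active, so *zorR* is transcribed.
So ZorR is produced and active.
With repressor ZorR bound, *bexU* is not transcribed.
So BexU is not produced.
Ni²⁺ is present, so DulR is inactive.
Fumarate is absent, so YilZ is active.
No repressor is bound and YilZ is active, so *velP* is transcribed.
So VelP is produced and active.
With repressor VelP bound, *nolS* is not transcribed.
So NolS is not produced.
With no repressor bound, *jovX* is transcribed.

ON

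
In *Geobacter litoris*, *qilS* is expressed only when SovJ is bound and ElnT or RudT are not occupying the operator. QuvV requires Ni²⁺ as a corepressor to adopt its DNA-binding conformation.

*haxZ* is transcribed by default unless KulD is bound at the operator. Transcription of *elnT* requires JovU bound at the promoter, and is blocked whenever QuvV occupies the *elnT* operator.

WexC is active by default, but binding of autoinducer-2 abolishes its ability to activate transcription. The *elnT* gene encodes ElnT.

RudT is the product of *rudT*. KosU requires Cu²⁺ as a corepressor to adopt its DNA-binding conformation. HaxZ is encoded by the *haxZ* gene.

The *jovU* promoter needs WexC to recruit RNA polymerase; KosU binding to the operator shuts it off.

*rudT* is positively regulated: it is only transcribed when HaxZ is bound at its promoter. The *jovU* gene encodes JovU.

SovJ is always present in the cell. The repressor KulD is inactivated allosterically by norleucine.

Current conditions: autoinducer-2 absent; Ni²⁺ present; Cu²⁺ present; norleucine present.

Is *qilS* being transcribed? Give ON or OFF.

OFF

SovJ is produced constitutively and is active.
Autoinducer-2 is absent, so WexC is active.
Cu²⁺ is present, so KosU is active.
With repressor KosU bound, *jovU* is not transcribed.
So JovU is not produced.
Ni²⁺ is present, so QuvV is active.
With repressor QuvV bound, *elnT* is not transcribed.
So ElnT is not produced.
Norleucine is present, so KulD is inactive.
With no repressor bound, *haxZ* is transcribed.
So HaxZ is produced and active.
No repressor is bound and HaxZ is active, so *rudT* is transcribed.
So RudT is produced and active.
With repressor RudT bound, *qilS* is not transcribed.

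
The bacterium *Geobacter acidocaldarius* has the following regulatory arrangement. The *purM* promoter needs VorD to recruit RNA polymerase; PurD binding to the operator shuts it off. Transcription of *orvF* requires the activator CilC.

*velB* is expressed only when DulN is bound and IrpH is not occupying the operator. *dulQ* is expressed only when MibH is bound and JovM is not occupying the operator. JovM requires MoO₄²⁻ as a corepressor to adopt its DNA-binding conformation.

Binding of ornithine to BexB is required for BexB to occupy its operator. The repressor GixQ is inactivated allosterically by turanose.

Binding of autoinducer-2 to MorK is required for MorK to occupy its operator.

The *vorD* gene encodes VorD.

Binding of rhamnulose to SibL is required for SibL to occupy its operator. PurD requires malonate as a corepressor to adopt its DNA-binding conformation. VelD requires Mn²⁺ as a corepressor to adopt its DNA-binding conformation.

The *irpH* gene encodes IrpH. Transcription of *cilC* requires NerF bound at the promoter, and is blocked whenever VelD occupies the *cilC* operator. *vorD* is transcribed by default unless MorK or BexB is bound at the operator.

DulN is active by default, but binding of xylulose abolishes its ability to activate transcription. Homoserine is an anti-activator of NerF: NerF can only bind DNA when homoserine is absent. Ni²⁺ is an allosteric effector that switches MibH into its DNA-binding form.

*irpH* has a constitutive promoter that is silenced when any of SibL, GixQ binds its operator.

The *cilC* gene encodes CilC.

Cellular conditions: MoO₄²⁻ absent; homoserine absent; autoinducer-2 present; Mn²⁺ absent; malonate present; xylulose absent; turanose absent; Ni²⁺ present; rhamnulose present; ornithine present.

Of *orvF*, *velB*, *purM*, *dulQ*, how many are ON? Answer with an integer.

3

Homoserine is absent, so NerF is active.
Mn²⁺ is absent, so VelD is inactive.
No repressor is bound and NerF is active, so *cilC* is transcribed.
So CilC is produced and active.
No repressor is bound and CilC is active, so *orvF* is transcribed.
→ *orvF* is ON.
Rhamnulose is present, so SibL is active.
Turanose is absent, so GixQ is active.
With repressor SibL bound, *irpH* is not transcribed.
So IrpH is not produced.
Xylulose is absent, so DulN is active.
No repressor is bound and DulN is active, so *velB* is transcribed.
→ *velB* is ON.
Autoinducer-2 is present, so MorK is active.
Ornithine is present, so BexB is active.
With repressor MorK bound, *vorD* is not transcribed.
So VorD is not produced.
Malonate is present, so PurD is active.
With repressor PurD bound, *purM* is not transcribed.
→ *purM* is OFF.
MoO₄²⁻ is absent, so JovM is inactive.
Ni²⁺ is present, so MibH is active.
No repressor is bound and MibH is active, so *dulQ* is transcribed.
→ *dulQ* is ON.
3 of the 4 genes are transcribed.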